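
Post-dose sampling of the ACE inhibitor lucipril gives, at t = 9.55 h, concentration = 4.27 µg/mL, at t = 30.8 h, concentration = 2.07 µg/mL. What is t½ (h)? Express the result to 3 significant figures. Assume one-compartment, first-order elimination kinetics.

k = ln(C₁/C₂) / (t₂ − t₁) = ln(4.27/2.07) / (30.8 − 9.55)
  = 0.7241 / 21.25 = 0.03408 h⁻¹
t½ = ln2 / k = 0.693147 / 0.03408 = 20.34 h

20.3 h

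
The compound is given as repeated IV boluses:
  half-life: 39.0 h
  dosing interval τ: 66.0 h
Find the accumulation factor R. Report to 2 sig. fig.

k = ln2 / t½ = 0.693147 / 39.0 = 0.01777 h⁻¹
e^(−kτ) = e^(−0.01777 × 66.0) = 0.3095
Accumulation ratio R = 1 / (1 − e^(−kτ)) = 1 / (1 − 0.3095) = 1.448

1.4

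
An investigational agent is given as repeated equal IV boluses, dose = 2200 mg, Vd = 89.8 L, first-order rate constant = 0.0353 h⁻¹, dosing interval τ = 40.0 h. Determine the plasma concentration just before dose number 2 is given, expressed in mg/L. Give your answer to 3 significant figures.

C₀ per dose = Dose / Vd = 2200 / 89.8 = 24.50 mg/L
Fraction remaining after one interval: r = e^(−kτ) = e^(−0.03530 × 40.0) = 0.2437
Before dose 2, 1 dose has been given (aged 1τ).
C_trough = C₀ × r = 24.50 × 0.2437 = 5.971 mg/L

5.97 mg/L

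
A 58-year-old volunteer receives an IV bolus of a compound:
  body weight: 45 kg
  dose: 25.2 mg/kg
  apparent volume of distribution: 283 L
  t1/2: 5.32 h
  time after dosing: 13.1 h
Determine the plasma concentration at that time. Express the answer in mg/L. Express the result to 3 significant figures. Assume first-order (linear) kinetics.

Total dose = 25.2 × 45 = 1134 mg
C₀ = Dose / Vd = 1134 / 283 = 4.007 mg/L
k = ln2 / t½ = 0.693147 / 5.32 = 0.1303 h⁻¹
C = C₀ · e^(−k·t) = 4.007 × e^(−0.1303 × 13.1)
  = 4.007 × 0.1814 = 0.7269 mg/L

0.727 mg/L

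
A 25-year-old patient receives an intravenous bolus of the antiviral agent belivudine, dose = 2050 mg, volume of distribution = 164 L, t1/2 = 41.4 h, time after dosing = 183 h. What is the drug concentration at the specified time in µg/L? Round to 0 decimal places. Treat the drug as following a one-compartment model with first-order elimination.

584 µg/L

C₀ = Dose / Vd = 2050 / 164 = 12.50 mg/L
k = ln2 / t½ = 0.693147 / 41.4 = 0.01674 h⁻¹
C = C₀ · e^(−k·t) = 12.50 × e^(−0.01674 × 183)
  = 12.50 × 0.04673 = 0.5841 mg/L
Convert: 0.5841 mg/L × 1000 = 584.1 µg/L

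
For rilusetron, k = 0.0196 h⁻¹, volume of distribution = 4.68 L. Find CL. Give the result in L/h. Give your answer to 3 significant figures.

0.0917 L/h

CL = k × Vd = 0.0196 × 4.68 = 0.09173 L/h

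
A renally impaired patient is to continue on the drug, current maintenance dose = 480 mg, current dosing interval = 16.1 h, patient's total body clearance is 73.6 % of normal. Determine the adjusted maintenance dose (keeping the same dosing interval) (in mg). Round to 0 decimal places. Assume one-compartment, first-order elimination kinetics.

To keep the same average steady-state level, dosing rate must scale with clearance.
CL ratio = 73.6 / 100 = 0.7360
New dose (same interval) = 480 × 0.7360 = 353.3 mg

353 mg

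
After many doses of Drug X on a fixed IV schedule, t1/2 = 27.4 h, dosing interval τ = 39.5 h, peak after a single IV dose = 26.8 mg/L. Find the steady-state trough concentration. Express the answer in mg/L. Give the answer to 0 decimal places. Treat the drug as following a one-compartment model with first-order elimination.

k = ln2 / t½ = 0.693147 / 27.4 = 0.02530 h⁻¹
e^(−kτ) = e^(−0.02530 × 39.5) = 0.3681
Accumulation ratio R = 1 / (1 − e^(−kτ)) = 1 / (1 − 0.3681) = 1.583
Steady-state trough = C₀ × R × e^(−kτ) = 26.8 × 1.583 × 0.3681 = 15.62 mg/L

16 mg/L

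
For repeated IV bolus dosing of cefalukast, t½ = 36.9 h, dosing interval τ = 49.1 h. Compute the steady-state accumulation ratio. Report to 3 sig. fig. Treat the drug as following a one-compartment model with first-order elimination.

k = ln2 / t½ = 0.693147 / 36.9 = 0.01878 h⁻¹
e^(−kτ) = e^(−0.01878 × 49.1) = 0.3977
Accumulation ratio R = 1 / (1 − e^(−kτ)) = 1 / (1 − 0.3977) = 1.660

1.66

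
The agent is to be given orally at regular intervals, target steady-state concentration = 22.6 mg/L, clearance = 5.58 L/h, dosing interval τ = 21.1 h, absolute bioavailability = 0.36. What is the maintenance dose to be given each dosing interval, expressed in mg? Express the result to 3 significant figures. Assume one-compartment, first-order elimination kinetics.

7390 mg

At steady state, F × (Dose/τ) = Css × CL.
Dose = Css × CL × τ / F = 22.6 × 5.580 × 21.1 / 0.36 = 7391 mg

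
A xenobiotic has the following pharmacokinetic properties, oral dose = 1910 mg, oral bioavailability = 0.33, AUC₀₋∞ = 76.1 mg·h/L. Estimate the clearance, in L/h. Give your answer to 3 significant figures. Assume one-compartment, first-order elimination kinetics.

8.28 L/h

CL = F·Dose / AUC = 0.33 × 1910 / 76.1 = 8.283 L/h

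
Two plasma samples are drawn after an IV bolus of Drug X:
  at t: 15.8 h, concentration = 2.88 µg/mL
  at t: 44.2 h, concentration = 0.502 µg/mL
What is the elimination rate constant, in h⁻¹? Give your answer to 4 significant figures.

0.06151 h⁻¹

k = ln(C₁/C₂) / (t₂ − t₁) = ln(2.88/0.502) / (44.2 − 15.8)
  = 1.747 / 28.40 = 0.06151 h⁻¹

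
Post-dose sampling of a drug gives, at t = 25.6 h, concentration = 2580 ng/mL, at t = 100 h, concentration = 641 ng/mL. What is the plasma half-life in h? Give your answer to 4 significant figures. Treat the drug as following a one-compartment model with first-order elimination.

k = ln(C₁/C₂) / (t₂ − t₁) = ln(2580/641) / (100 − 25.6)
  = 1.393 / 74.40 = 0.01872 h⁻¹
t½ = ln2 / k = 0.693147 / 0.01872 = 37.03 h

37.03 h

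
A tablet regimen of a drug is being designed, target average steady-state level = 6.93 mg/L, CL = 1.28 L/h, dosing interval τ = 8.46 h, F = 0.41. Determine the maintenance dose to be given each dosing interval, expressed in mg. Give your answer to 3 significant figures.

At steady state, F × (Dose/τ) = Css × CL.
Dose = Css × CL × τ / F = 6.93 × 1.280 × 8.46 / 0.41 = 183.0 mg

183 mg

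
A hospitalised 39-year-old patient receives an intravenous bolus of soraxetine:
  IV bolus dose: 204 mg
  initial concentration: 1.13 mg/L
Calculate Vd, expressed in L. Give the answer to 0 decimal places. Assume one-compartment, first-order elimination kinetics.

181 L

Vd = Dose / C₀ = 204.0 / 1.13 = 180.5 L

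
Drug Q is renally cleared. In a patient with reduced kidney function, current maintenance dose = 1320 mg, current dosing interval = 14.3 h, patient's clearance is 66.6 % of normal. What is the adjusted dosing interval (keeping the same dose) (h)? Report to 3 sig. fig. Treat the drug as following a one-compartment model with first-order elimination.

21.5 h

To keep the same average steady-state level, dosing rate must scale with clearance.
CL ratio = 66.6 / 100 = 0.6660
New interval (same dose) = 14.3 / 0.6660 = 21.47 h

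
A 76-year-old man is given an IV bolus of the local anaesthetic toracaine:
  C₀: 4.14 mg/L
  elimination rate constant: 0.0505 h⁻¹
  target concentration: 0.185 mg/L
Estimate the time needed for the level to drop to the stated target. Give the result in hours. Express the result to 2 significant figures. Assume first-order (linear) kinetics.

62 h

t = ln(C₀ / C) / k = ln(4.140 / 0.185) / 0.05050
  = ln(22.38) / 0.05050 = 3.108 / 0.05050 = 61.54 h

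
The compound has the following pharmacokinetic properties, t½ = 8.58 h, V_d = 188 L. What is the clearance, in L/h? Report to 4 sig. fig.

k = ln2 / t½ = 0.693147 / 8.58 = 0.08079 h⁻¹
CL = k × Vd = 0.08079 × 188 = 15.19 L/h

15.19 L/h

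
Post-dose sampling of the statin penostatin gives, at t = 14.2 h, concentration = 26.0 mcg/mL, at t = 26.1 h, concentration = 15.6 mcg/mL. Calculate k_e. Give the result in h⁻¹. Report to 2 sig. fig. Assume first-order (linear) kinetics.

0.043 h⁻¹

k = ln(C₁/C₂) / (t₂ − t₁) = ln(26.0/15.6) / (26.1 − 14.2)
  = 0.5108 / 11.90 = 0.04292 h⁻¹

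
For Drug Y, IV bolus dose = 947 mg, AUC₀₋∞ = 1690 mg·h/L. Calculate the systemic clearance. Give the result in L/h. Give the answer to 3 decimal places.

0.560 L/h

CL = Dose / AUC = 947 / 1690 = 0.5604 L/h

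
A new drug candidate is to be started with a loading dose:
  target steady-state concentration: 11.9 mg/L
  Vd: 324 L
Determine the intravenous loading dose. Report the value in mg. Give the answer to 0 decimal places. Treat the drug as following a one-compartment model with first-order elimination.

LD = Css × Vd = 11.9 × 324 = 3856 mg

3856 mg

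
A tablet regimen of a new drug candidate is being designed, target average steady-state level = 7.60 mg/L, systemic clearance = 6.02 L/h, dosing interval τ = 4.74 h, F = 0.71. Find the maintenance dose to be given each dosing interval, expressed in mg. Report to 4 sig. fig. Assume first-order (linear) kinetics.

At steady state, F × (Dose/τ) = Css × CL.
Dose = Css × CL × τ / F = 7.60 × 6.020 × 4.74 / 0.71 = 305.4 mg

305.4 mg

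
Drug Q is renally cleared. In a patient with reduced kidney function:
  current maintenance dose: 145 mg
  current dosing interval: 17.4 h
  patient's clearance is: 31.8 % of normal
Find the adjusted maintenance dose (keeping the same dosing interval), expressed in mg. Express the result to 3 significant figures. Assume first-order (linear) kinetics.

46.1 mg

To keep the same average steady-state level, dosing rate must scale with clearance.
CL ratio = 31.8 / 100 = 0.3180
New dose (same interval) = 145 × 0.3180 = 46.11 mg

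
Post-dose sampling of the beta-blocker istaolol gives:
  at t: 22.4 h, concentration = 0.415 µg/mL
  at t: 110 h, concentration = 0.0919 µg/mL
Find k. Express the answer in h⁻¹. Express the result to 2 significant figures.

k = ln(C₁/C₂) / (t₂ − t₁) = ln(0.415/0.0919) / (110 − 22.4)
  = 1.508 / 87.60 = 0.01721 h⁻¹

0.017 h⁻¹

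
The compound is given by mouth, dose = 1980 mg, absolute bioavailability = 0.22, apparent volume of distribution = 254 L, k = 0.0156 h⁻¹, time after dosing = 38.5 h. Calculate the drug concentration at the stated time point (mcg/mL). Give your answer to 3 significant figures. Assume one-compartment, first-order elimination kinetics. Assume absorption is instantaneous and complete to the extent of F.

Amount reaching circulation = F × Dose = 0.22 × 1980 = 435.6 mg
C₀ = F·Dose / Vd = 435.6 / 254 = 1.715 mg/L
C = C₀ · e^(−k·t) = 1.715 × e^(−0.01560 × 38.5)
  = 1.715 × 0.5485 = 0.9407 mg/L
(0.9407 mg/L = 0.9407 mcg/mL)

0.941 mcg/mL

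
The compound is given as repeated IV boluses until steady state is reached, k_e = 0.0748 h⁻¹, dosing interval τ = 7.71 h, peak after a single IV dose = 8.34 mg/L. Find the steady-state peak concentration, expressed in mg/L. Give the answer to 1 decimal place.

e^(−kτ) = e^(−0.07480 × 7.71) = 0.5617
Accumulation ratio R = 1 / (1 − e^(−kτ)) = 1 / (1 − 0.5617) = 2.282
Steady-state peak = C₀ × R = 8.34 × 2.282 = 19.03 mg/L

19.0 mg/L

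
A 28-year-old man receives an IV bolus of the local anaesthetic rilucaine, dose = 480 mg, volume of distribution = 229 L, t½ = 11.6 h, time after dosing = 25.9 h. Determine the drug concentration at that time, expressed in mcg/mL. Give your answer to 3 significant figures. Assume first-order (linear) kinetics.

0.446 mcg/mL

C₀ = Dose / Vd = 480.0 / 229 = 2.096 mg/L
k = ln2 / t½ = 0.693147 / 11.6 = 0.05975 h⁻¹
C = C₀ · e^(−k·t) = 2.096 × e^(−0.05975 × 25.9)
  = 2.096 × 0.2128 = 0.4460 mg/L
(0.4460 mg/L = 0.4460 mcg/mL)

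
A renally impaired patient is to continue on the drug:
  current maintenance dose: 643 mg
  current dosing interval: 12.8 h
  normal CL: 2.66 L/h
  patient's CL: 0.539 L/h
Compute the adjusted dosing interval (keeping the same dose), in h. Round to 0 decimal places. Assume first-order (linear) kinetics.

63 h

To keep the same average steady-state level, dosing rate must scale with clearance.
CL ratio = 0.539 / 2.66 = 0.2026
New interval (same dose) = 12.8 / 0.2026 = 63.18 h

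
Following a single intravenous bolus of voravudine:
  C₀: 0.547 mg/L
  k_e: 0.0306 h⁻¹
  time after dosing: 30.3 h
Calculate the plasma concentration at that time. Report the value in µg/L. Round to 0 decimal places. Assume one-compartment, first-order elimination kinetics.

216 µg/L

C = C₀ · e^(−k·t) = 0.5470 × e^(−0.03060 × 30.3)
  = 0.5470 × 0.3957 = 0.2164 mg/L
Convert: 0.2164 mg/L × 1000 = 216.4 µg/L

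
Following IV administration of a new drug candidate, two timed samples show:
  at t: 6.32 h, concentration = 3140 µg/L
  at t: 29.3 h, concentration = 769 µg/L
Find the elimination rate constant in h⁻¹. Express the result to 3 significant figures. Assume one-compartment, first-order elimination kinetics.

0.0612 h⁻¹

k = ln(C₁/C₂) / (t₂ − t₁) = ln(3140/769) / (29.3 − 6.32)
  = 1.407 / 22.98 = 0.06123 h⁻¹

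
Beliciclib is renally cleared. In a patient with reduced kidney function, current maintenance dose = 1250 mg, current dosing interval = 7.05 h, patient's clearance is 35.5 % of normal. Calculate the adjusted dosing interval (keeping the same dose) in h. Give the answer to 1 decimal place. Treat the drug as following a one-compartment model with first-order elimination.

To keep the same average steady-state level, dosing rate must scale with clearance.
CL ratio = 35.5 / 100 = 0.3550
New interval (same dose) = 7.05 / 0.3550 = 19.86 h

19.9 h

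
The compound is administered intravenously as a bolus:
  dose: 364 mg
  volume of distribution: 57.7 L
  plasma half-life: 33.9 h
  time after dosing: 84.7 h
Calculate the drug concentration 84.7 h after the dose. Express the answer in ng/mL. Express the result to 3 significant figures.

1120 ng/mL

C₀ = Dose / Vd = 364.0 / 57.7 = 6.308 mg/L
k = ln2 / t½ = 0.693147 / 33.9 = 0.02045 h⁻¹
C = C₀ · e^(−k·t) = 6.308 × e^(−0.02045 × 84.7)
  = 6.308 × 0.1769 = 1.116 mg/L
Convert: 1.116 mg/L × 1000 = 1116 ng/mL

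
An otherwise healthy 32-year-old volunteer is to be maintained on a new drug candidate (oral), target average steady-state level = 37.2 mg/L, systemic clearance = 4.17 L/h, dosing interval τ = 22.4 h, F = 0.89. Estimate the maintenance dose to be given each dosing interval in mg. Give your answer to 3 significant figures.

At steady state, F × (Dose/τ) = Css × CL.
Dose = Css × CL × τ / F = 37.2 × 4.170 × 22.4 / 0.89 = 3904 mg

3900 mg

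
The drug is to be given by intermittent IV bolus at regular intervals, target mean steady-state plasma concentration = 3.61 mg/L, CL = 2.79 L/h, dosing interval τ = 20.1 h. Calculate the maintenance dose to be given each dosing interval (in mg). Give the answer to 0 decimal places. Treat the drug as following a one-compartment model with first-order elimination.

202 mg

At steady state, Dose/τ = Css × CL.
Dose = Css × CL × τ = 3.61 × 2.790 × 20.1 = 202.4 mg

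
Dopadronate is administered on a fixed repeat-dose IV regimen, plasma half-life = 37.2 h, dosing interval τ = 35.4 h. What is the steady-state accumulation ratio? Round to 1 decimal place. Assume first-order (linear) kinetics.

k = ln2 / t½ = 0.693147 / 37.2 = 0.01863 h⁻¹
e^(−kτ) = e^(−0.01863 × 35.4) = 0.5171
Accumulation ratio R = 1 / (1 − e^(−kτ)) = 1 / (1 − 0.5171) = 2.071

2.1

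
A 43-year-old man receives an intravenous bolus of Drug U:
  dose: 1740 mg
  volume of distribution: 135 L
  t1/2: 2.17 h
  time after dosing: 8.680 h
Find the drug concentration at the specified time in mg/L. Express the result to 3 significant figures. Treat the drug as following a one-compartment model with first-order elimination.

C₀ = Dose / Vd = 1740 / 135 = 12.89 mg/L
k = ln2 / t½ = 0.693147 / 2.17 = 0.3194 h⁻¹
t / t½ = 8.680 / 2.17 = 4 half-lives
C = C₀ × (1/2)^4 = 12.89 × 0.06250 = 0.8056 mg/L

0.806 mg/L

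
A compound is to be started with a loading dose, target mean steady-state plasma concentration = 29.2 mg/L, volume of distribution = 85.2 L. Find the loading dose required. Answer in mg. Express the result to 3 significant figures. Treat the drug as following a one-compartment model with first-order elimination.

LD = Css × Vd = 29.2 × 85.2 = 2488 mg

2490 mg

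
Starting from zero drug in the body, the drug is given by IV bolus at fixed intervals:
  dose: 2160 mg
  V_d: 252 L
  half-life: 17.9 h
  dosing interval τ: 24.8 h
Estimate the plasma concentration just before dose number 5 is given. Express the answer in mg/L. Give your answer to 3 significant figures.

5.20 mg/L

C₀ per dose = Dose / Vd = 2160 / 252 = 8.571 mg/L
k = ln2 / t½ = 0.693147 / 17.9 = 0.03872 h⁻¹
Fraction remaining after one interval: r = e^(−kτ) = e^(−0.03872 × 24.8) = 0.3828
Before dose 5, 4 doses have been given (aged 1τ, 2τ, 3τ, 4τ).
C_trough = C₀ × (r + r² + … + r^4) = C₀ × r(1−r^4)/(1−r)
        = 8.571 × 0.3828 × (1 − 0.02147) / (1 − 0.3828) = 5.202 mg/L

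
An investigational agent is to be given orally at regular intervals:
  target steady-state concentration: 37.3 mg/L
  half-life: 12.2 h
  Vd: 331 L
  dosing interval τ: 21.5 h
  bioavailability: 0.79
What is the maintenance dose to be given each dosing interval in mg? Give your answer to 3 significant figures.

k = ln2 / t½ = 0.693147 / 12.2 = 0.05682 h⁻¹
CL = k × Vd = 0.05682 × 331 = 18.81 L/h
At steady state, F × (Dose/τ) = Css × CL.
Dose = Css × CL × τ / F = 37.3 × 18.81 × 21.5 / 0.79 = 19090 mg

19100 mg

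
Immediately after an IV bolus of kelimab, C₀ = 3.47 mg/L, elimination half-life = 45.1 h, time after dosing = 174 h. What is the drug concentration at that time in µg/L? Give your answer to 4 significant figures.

239.3 µg/L

k = ln2 / t½ = 0.693147 / 45.1 = 0.01537 h⁻¹
C = C₀ · e^(−k·t) = 3.470 × e^(−0.01537 × 174)
  = 3.470 × 0.06895 = 0.2393 mg/L
Convert: 0.2393 mg/L × 1000 = 239.3 µg/L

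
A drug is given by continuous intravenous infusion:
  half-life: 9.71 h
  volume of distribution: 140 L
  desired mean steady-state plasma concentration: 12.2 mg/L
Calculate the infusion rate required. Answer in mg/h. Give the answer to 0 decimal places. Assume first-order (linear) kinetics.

122 mg/h

k = ln2 / t½ = 0.693147 / 9.71 = 0.07138 h⁻¹
CL = k × Vd = 0.07138 × 140 = 9.993 L/h
At steady state, infusion rate R₀ = Css × CL = 12.2 × 9.993 = 121.9 mg/h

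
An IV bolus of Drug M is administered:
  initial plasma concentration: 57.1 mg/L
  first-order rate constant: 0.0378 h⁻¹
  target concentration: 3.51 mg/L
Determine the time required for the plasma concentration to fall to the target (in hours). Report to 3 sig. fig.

73.8 h

t = ln(C₀ / C) / k = ln(57.10 / 3.51) / 0.03780
  = ln(16.27) / 0.03780 = 2.789 / 0.03780 = 73.78 h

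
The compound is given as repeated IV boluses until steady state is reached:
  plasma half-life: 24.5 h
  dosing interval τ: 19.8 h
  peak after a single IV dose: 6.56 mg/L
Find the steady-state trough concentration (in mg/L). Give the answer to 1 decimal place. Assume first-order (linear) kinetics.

k = ln2 / t½ = 0.693147 / 24.5 = 0.02829 h⁻¹
e^(−kτ) = e^(−0.02829 × 19.8) = 0.5711
Accumulation ratio R = 1 / (1 − e^(−kτ)) = 1 / (1 − 0.5711) = 2.332
Steady-state trough = C₀ × R × e^(−kτ) = 6.56 × 2.332 × 0.5711 = 8.737 mg/L

8.7 mg/L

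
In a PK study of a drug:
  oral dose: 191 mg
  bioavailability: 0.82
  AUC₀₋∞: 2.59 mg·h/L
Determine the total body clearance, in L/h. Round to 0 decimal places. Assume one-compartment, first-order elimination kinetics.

60 L/h

CL = F·Dose / AUC = 0.82 × 191 / 2.59 = 60.47 L/h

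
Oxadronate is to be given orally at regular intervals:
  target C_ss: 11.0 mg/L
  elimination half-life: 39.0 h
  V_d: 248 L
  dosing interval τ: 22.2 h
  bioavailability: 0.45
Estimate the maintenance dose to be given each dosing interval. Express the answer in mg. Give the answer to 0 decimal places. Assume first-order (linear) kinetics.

2392 mg

k = ln2 / t½ = 0.693147 / 39.0 = 0.01777 h⁻¹
CL = k × Vd = 0.01777 × 248 = 4.407 L/h
At steady state, F × (Dose/τ) = Css × CL.
Dose = Css × CL × τ / F = 11.0 × 4.407 × 22.2 / 0.45 = 2392 mg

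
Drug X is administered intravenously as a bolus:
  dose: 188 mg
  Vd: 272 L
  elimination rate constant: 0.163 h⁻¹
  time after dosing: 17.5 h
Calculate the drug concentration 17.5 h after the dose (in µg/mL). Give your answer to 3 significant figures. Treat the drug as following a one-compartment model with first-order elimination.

0.0399 µg/mL

C₀ = Dose / Vd = 188.0 / 272 = 0.6912 mg/L
C = C₀ · e^(−k·t) = 0.6912 × e^(−0.1630 × 17.5)
  = 0.6912 × 0.05770 = 0.03988 mg/L
(0.03988 mg/L = 0.03988 µg/mL)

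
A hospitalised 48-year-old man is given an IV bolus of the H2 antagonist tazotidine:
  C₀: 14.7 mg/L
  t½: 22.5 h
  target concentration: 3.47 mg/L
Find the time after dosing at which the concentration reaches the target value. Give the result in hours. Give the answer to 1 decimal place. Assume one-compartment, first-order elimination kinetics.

46.9 h

k = ln2 / t½ = 0.693147 / 22.5 = 0.03081 h⁻¹
t = ln(C₀ / C) / k = ln(14.70 / 3.47) / 0.03081
  = ln(4.236) / 0.03081 = 1.444 / 0.03081 = 46.87 h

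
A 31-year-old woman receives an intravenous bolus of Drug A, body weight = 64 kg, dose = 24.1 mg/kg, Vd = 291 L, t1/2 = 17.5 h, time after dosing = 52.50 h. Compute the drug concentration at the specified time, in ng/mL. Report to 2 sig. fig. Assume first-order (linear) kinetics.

Total dose = 24.1 × 64 = 1542 mg
C₀ = Dose / Vd = 1542 / 291 = 5.299 mg/L
k = ln2 / t½ = 0.693147 / 17.5 = 0.03961 h⁻¹
t / t½ = 52.50 / 17.5 = 3 half-lives
C = C₀ × (1/2)^3 = 5.299 × 0.1250 = 0.6624 mg/L
Convert: 0.6624 mg/L × 1000 = 662.4 ng/mL

660 ng/mL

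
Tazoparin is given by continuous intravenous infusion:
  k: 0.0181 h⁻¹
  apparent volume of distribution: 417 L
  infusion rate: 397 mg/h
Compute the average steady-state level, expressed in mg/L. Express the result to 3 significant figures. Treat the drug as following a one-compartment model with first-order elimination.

CL = k × Vd = 0.01810 × 417 = 7.548 L/h
At steady state Css = R₀ / CL = 397 / 7.548 = 52.60 mg/L

52.6 mg/L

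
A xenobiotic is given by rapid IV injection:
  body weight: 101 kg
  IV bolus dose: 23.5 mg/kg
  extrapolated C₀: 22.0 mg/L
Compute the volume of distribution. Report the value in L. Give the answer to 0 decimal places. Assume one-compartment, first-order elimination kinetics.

108 L

Dose = 23.5 × 101 = 2374 mg
Vd = Dose / C₀ = 2374 / 22.0 = 107.9 L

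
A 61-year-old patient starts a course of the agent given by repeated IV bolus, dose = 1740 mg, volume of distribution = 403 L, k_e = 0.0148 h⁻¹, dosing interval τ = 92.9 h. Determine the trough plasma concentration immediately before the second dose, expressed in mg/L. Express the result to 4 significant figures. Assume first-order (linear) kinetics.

C₀ per dose = Dose / Vd = 1740 / 403 = 4.318 mg/L
Fraction remaining after one interval: r = e^(−kτ) = e^(−0.01480 × 92.9) = 0.2529
Before dose 2, 1 dose has been given (aged 1τ).
C_trough = C₀ × r = 4.318 × 0.2529 = 1.092 mg/L

1.092 mg/L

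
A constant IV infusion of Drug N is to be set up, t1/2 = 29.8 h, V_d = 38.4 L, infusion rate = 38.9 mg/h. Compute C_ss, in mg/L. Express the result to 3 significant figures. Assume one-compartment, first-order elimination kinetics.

43.6 mg/L

k = ln2 / t½ = 0.693147 / 29.8 = 0.02326 h⁻¹
CL = k × Vd = 0.02326 × 38.4 = 0.8932 L/h
At steady state Css = R₀ / CL = 38.9 / 0.8932 = 43.55 mg/L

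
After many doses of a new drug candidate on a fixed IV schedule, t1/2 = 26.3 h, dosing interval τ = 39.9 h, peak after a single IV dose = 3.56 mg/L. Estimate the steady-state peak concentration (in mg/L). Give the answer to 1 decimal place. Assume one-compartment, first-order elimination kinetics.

k = ln2 / t½ = 0.693147 / 26.3 = 0.02636 h⁻¹
e^(−kτ) = e^(−0.02636 × 39.9) = 0.3493
Accumulation ratio R = 1 / (1 − e^(−kτ)) = 1 / (1 − 0.3493) = 1.537
Steady-state peak = C₀ × R = 3.56 × 1.537 = 5.472 mg/L

5.5 mg/L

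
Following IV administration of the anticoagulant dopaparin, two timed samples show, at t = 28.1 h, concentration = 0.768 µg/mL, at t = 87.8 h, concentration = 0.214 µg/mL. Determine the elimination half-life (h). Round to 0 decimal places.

32 h

k = ln(C₁/C₂) / (t₂ − t₁) = ln(0.768/0.214) / (87.8 − 28.1)
  = 1.278 / 59.70 = 0.02141 h⁻¹
t½ = ln2 / k = 0.693147 / 0.02141 = 32.37 h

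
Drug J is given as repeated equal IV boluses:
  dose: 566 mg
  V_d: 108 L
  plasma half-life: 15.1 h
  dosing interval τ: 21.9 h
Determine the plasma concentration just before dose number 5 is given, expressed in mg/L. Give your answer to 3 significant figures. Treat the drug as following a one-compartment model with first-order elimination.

C₀ per dose = Dose / Vd = 566 / 108 = 5.241 mg/L
k = ln2 / t½ = 0.693147 / 15.1 = 0.04590 h⁻¹
Fraction remaining after one interval: r = e^(−kτ) = e^(−0.04590 × 21.9) = 0.3660
Before dose 5, 4 doses have been given (aged 1τ, 2τ, 3τ, 4τ).
C_trough = C₀ × (r + r² + … + r^4) = C₀ × r(1−r^4)/(1−r)
        = 5.241 × 0.3660 × (1 − 0.01794) / (1 − 0.3660) = 2.971 mg/L

2.97 mg/L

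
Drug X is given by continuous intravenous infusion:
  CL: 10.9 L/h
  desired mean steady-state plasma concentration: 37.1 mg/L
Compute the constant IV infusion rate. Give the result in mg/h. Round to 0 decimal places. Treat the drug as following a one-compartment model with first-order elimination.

404 mg/h

At steady state, infusion rate R₀ = Css × CL = 37.1 × 10.90 = 404.4 mg/h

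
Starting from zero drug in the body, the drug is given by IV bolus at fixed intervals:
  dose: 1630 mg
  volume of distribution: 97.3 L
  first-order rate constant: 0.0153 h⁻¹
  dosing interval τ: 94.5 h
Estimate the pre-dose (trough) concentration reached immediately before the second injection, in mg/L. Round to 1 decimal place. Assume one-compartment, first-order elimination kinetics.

C₀ per dose = Dose / Vd = 1630 / 97.3 = 16.75 mg/L
Fraction remaining after one interval: r = e^(−kτ) = e^(−0.01530 × 94.5) = 0.2355
Before dose 2, 1 dose has been given (aged 1τ).
C_trough = C₀ × r = 16.75 × 0.2355 = 3.945 mg/L

3.9 mg/L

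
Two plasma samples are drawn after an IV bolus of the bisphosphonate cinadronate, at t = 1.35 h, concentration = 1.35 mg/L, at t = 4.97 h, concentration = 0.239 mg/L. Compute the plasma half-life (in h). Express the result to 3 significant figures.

k = ln(C₁/C₂) / (t₂ − t₁) = ln(1.35/0.239) / (4.97 − 1.35)
  = 1.731 / 3.620 = 0.4782 h⁻¹
t½ = ln2 / k = 0.693147 / 0.4782 = 1.449 h

1.45 h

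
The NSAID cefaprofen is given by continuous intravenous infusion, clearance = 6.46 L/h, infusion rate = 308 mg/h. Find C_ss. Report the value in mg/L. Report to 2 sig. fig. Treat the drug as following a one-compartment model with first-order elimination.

At steady state Css = R₀ / CL = 308 / 6.460 = 47.68 mg/L

48 mg/L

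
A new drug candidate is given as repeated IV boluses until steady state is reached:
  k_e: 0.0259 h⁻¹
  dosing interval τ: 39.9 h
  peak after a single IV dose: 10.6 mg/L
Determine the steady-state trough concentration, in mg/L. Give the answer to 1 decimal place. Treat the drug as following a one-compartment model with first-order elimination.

5.9 mg/L

e^(−kτ) = e^(−0.02590 × 39.9) = 0.3558
Accumulation ratio R = 1 / (1 − e^(−kτ)) = 1 / (1 − 0.3558) = 1.552
Steady-state trough = C₀ × R × e^(−kτ) = 10.6 × 1.552 × 0.3558 = 5.853 mg/L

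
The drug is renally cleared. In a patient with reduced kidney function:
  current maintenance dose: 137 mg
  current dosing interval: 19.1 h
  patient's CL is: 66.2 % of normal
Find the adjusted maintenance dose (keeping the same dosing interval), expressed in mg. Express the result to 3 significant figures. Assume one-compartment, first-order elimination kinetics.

To keep the same average steady-state level, dosing rate must scale with clearance.
CL ratio = 66.2 / 100 = 0.6620
New dose (same interval) = 137 × 0.6620 = 90.69 mg

90.7 mg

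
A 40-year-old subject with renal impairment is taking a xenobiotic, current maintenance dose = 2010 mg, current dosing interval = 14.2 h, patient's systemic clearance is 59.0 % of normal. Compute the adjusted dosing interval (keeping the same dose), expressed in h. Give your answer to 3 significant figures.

24.1 h

To keep the same average steady-state level, dosing rate must scale with clearance.
CL ratio = 59.0 / 100 = 0.5900
New interval (same dose) = 14.2 / 0.5900 = 24.07 h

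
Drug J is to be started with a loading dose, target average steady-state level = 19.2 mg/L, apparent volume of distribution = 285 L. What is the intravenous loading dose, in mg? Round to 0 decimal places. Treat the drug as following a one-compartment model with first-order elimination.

5472 mg

LD = Css × Vd = 19.2 × 285 = 5472 mg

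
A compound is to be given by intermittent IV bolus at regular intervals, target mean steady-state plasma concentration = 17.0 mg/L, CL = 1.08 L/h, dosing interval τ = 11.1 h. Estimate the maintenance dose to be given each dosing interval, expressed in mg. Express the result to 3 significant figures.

204 mg

At steady state, Dose/τ = Css × CL.
Dose = Css × CL × τ = 17.0 × 1.080 × 11.1 = 203.8 mg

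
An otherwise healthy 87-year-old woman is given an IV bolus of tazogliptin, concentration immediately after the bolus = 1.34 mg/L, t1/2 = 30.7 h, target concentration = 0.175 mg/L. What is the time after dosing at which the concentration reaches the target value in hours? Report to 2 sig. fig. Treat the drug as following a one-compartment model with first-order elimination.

k = ln2 / t½ = 0.693147 / 30.7 = 0.02258 h⁻¹
t = ln(C₀ / C) / k = ln(1.340 / 0.175) / 0.02258
  = ln(7.657) / 0.02258 = 2.036 / 0.02258 = 90.17 h

90 h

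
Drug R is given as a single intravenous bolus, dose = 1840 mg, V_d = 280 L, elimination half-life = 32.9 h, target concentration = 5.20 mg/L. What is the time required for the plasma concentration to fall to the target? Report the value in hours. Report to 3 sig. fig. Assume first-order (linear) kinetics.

C₀ = Dose / Vd = 1840 / 280 = 6.571 mg/L
k = ln2 / t½ = 0.693147 / 32.9 = 0.02107 h⁻¹
t = ln(C₀ / C) / k = ln(6.571 / 5.20) / 0.02107
  = ln(1.264) / 0.02107 = 0.2343 / 0.02107 = 11.12 h

11.1 h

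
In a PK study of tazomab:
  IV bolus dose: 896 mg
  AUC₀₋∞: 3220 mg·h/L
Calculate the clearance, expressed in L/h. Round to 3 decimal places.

0.278 L/h

CL = Dose / AUC = 896 / 3220 = 0.2783 L/h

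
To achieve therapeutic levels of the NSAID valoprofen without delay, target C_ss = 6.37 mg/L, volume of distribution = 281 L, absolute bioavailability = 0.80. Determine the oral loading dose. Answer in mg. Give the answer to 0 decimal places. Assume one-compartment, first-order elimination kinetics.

2237 mg

LD = Css × Vd / F = 6.37 × 281 / 0.80 = 2237 mg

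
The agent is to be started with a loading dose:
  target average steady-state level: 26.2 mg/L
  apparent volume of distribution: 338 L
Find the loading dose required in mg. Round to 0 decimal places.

LD = Css × Vd = 26.2 × 338 = 8856 mg

8856 mg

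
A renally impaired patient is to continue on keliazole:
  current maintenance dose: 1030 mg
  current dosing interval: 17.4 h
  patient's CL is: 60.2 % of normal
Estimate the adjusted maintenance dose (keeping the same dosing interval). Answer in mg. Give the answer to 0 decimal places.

620 mg

To keep the same average steady-state level, dosing rate must scale with clearance.
CL ratio = 60.2 / 100 = 0.6020
New dose (same interval) = 1030 × 0.6020 = 620.1 mg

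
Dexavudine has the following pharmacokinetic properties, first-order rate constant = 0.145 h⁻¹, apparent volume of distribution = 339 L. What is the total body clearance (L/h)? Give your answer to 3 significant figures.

49.2 L/h

CL = k × Vd = 0.145 × 339 = 49.16 L/h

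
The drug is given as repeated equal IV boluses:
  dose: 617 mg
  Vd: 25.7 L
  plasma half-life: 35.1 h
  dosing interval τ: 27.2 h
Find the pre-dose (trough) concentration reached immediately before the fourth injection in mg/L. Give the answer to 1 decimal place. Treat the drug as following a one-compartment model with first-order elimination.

27.0 mg/L

C₀ per dose = Dose / Vd = 617 / 25.7 = 24.01 mg/L
k = ln2 / t½ = 0.693147 / 35.1 = 0.01975 h⁻¹
Fraction remaining after one interval: r = e^(−kτ) = e^(−0.01975 × 27.2) = 0.5844
Before dose 4, 3 doses have been given (aged 1τ, 2τ, 3τ).
C_trough = C₀ × (r + r² + … + r^3) = C₀ × r(1−r^3)/(1−r)
        = 24.01 × 0.5844 × (1 − 0.1996) / (1 − 0.5844) = 27.02 mg/L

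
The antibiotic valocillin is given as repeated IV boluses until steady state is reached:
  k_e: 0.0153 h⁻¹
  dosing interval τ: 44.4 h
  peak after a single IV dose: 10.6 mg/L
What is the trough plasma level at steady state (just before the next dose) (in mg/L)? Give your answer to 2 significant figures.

e^(−kτ) = e^(−0.01530 × 44.4) = 0.5070
Accumulation ratio R = 1 / (1 − e^(−kτ)) = 1 / (1 − 0.5070) = 2.028
Steady-state trough = C₀ × R × e^(−kτ) = 10.6 × 2.028 × 0.5070 = 10.90 mg/L

11 mg/L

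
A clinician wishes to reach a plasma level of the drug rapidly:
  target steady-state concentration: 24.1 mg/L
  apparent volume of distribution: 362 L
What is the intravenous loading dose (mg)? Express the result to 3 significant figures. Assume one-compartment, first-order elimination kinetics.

LD = Css × Vd = 24.1 × 362 = 8724 mg

8720 mg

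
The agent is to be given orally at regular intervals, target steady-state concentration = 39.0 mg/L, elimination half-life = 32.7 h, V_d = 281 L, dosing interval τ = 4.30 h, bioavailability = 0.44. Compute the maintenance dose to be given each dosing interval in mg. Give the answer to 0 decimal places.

2270 mg

k = ln2 / t½ = 0.693147 / 32.7 = 0.02120 h⁻¹
CL = k × Vd = 0.02120 × 281 = 5.957 L/h
At steady state, F × (Dose/τ) = Css × CL.
Dose = Css × CL × τ / F = 39.0 × 5.957 × 4.30 / 0.44 = 2270 mg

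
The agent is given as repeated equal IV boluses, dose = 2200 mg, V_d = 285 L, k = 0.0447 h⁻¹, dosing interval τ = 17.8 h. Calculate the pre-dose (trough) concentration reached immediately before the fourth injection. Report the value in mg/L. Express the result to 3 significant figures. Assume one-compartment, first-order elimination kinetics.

C₀ per dose = Dose / Vd = 2200 / 285 = 7.719 mg/L
Fraction remaining after one interval: r = e^(−kτ) = e^(−0.04470 × 17.8) = 0.4513
Before dose 4, 3 doses have been given (aged 1τ, 2τ, 3τ).
C_trough = C₀ × (r + r² + … + r^3) = C₀ × r(1−r^3)/(1−r)
        = 7.719 × 0.4513 × (1 − 0.09192) / (1 − 0.4513) = 5.765 mg/L

5.77 mg/L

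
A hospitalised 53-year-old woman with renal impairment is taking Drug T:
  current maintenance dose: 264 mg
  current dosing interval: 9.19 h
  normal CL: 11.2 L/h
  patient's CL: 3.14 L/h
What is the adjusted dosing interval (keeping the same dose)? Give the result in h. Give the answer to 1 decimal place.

32.8 h

To keep the same average steady-state level, dosing rate must scale with clearance.
CL ratio = 3.14 / 11.2 = 0.2804
New interval (same dose) = 9.19 / 0.2804 = 32.77 h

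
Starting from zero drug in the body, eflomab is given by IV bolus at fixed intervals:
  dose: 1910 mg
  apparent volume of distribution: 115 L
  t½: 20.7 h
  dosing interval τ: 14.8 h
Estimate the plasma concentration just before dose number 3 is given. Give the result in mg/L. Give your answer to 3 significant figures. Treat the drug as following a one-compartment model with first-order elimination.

16.3 mg/L

C₀ per dose = Dose / Vd = 1910 / 115 = 16.61 mg/L
k = ln2 / t½ = 0.693147 / 20.7 = 0.03349 h⁻¹
Fraction remaining after one interval: r = e^(−kτ) = e^(−0.03349 × 14.8) = 0.6092
Before dose 3, 2 doses have been given (aged 1τ, 2τ).
C_trough = C₀ × (r + r²) = 16.61 × (0.6092 + 0.3711) = 16.28 mg/L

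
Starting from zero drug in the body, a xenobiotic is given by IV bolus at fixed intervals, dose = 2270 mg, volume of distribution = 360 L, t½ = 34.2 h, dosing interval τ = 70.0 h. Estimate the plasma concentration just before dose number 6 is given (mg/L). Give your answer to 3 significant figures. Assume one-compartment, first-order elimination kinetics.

2.01 mg/L

C₀ per dose = Dose / Vd = 2270 / 360 = 6.306 mg/L
k = ln2 / t½ = 0.693147 / 34.2 = 0.02027 h⁻¹
Fraction remaining after one interval: r = e^(−kτ) = e^(−0.02027 × 70.0) = 0.2420
Before dose 6, 5 doses have been given (aged 1τ, 2τ, 3τ, 4τ, 5τ).
C_trough = C₀ × (r + r² + … + r^5) = C₀ × r(1−r^5)/(1−r)
        = 6.306 × 0.2420 × (1 − 0.0008300) / (1 − 0.2420) = 2.012 mg/L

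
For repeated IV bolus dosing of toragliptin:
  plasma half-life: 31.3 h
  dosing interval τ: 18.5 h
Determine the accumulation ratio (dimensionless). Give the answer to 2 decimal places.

2.97

k = ln2 / t½ = 0.693147 / 31.3 = 0.02215 h⁻¹
e^(−kτ) = e^(−0.02215 × 18.5) = 0.6638
Accumulation ratio R = 1 / (1 − e^(−kτ)) = 1 / (1 − 0.6638) = 2.974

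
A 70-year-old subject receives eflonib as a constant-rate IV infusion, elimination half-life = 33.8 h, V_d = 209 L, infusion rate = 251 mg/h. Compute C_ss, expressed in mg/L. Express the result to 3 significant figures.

58.6 mg/L

k = ln2 / t½ = 0.693147 / 33.8 = 0.02051 h⁻¹
CL = k × Vd = 0.02051 × 209 = 4.287 L/h
At steady state Css = R₀ / CL = 251 / 4.287 = 58.55 mg/L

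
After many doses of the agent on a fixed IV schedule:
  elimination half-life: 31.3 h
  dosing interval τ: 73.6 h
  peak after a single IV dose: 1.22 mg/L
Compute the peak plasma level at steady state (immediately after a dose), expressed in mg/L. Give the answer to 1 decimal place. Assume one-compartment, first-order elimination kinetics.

k = ln2 / t½ = 0.693147 / 31.3 = 0.02215 h⁻¹
e^(−kτ) = e^(−0.02215 × 73.6) = 0.1959
Accumulation ratio R = 1 / (1 − e^(−kτ)) = 1 / (1 − 0.1959) = 1.244
Steady-state peak = C₀ × R = 1.22 × 1.244 = 1.518 mg/L

1.5 mg/L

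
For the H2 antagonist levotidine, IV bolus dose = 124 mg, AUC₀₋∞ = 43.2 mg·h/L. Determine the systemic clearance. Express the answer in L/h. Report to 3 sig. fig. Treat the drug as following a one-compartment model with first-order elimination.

CL = Dose / AUC = 124 / 43.2 = 2.870 L/h

2.87 L/h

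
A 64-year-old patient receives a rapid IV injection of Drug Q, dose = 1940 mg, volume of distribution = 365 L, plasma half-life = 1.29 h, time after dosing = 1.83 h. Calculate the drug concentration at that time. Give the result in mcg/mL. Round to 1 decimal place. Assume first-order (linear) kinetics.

C₀ = Dose / Vd = 1940 / 365 = 5.315 mg/L
k = ln2 / t½ = 0.693147 / 1.29 = 0.5373 h⁻¹
C = C₀ · e^(−k·t) = 5.315 × e^(−0.5373 × 1.83)
  = 5.315 × 0.3741 = 1.988 mg/L
(1.988 mg/L = 1.988 mcg/mL)

2.0 mcg/mL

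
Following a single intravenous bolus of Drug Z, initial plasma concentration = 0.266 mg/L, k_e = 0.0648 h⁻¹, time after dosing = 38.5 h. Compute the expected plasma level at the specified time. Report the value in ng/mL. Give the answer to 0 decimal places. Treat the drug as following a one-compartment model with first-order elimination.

C = C₀ · e^(−k·t) = 0.2660 × e^(−0.06480 × 38.5)
  = 0.2660 × 0.08251 = 0.02195 mg/L
Convert: 0.02195 mg/L × 1000 = 21.95 ng/mL

22 ng/mL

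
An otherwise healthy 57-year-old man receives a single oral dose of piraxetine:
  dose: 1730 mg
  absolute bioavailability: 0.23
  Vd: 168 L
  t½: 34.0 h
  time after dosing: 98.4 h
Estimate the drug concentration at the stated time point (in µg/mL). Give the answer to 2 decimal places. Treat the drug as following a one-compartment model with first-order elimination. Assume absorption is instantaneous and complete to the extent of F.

Amount reaching circulation = F × Dose = 0.23 × 1730 = 397.9 mg
C₀ = F·Dose / Vd = 397.9 / 168 = 2.368 mg/L
k = ln2 / t½ = 0.693147 / 34.0 = 0.02039 h⁻¹
C = C₀ · e^(−k·t) = 2.368 × e^(−0.02039 × 98.4)
  = 2.368 × 0.1345 = 0.3185 mg/L
(0.3185 mg/L = 0.3185 µg/mL)

0.32 µg/mL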